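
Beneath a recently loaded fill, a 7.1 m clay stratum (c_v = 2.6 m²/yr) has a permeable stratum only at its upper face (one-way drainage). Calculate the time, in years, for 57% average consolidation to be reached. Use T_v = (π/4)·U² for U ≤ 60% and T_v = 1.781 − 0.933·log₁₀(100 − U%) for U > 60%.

t ≈ 4.95 years

Drainage path length: H_d = H = 7.1 m (single drainage).
U ≤ 60%: T_v = (π/4)·U² = (π/4)×0.57² = 0.25518.
t = T_v·H_d²/c_v = 0.25518×7.1²/2.6 = 4.948 years.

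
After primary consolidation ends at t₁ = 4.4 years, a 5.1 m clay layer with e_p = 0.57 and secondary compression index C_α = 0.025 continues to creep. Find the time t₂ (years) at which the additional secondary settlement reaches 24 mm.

S_s = C_α·H/(1+e_p)·log₁₀(t₂/t₁) ⇒ log₁₀(t₂/t₁) = S_s·(1+e_p)/(C_α·H).
log₁₀(t₂/t₁) = 0.024 × (1+0.57) / (0.025×5.1) = 0.2955
t₂ = t₁ × 10^0.2955 = 4.4 × 1.975 = 8.689 years

t₂ ≈ 8.69 years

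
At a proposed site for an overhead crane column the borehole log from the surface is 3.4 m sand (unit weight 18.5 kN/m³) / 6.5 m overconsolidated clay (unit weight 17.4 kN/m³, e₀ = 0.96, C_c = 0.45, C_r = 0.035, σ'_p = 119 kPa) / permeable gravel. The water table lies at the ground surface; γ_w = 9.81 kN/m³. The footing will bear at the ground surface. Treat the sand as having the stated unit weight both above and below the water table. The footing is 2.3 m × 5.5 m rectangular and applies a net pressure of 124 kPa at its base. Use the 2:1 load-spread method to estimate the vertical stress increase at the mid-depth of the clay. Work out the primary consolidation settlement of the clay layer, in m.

Mid-depth of clay below the ground surface: z = 3.4 + 6.5/2 = 6.65 m.
Total vertical stress at mid-clay: σ_v = 18.5×3.4 + 17.4×3.25 = 119.45 kPa.
Pore pressure: u = 9.81×(6.65 − 0) = 65.237 kPa.
Initial effective stress: σ'_0 = σ_v − u = 119.45 − 65.237 = 54.213 kPa.
Stress increase at mid-clay by the 2:1 spreading method:
Δσ = qBL/((B+z)(L+z)) = 124×2.3×5.5/((2.3+6.65)(5.5+6.65)) = 14.425 kPa
Final effective stress: σ'_f = 54.213 + 14.425 = 68.638 kPa.
σ'_f = 68.638 ≤ σ'_p = 119 kPa, so the clay remains overconsolidated and only the recompression index applies:
S_c = C_r·H/(1+e₀)·log₁₀(σ'_f/σ'_0) = 0.035×6.5/1.96×log₁₀(68.638/54.213)
    = 0.11607 × 0.10246 = 0.01189 m

S_c ≈ 0.0119 m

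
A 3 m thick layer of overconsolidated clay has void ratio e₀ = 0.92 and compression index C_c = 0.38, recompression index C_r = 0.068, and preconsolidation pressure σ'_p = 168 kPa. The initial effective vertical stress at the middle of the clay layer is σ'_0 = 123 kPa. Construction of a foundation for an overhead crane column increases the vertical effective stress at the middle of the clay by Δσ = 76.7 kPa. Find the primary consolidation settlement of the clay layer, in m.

Final effective stress: σ'_f = 123 + 76.7 = 199.7 kPa.
σ'_f = 199.7 > σ'_p = 168 kPa, so the stress path crosses the preconsolidation pressure — recompression up to σ'_p, then virgin compression beyond:
S_c = H/(1+e₀)·[C_r·log₁₀(σ'_p/σ'_0) + C_c·log₁₀(σ'_f/σ'_p)]
    = 3/1.92 × [0.068×log₁₀(168/123) + 0.38×log₁₀(199.7/168)]
    = 1.5625 × [0.0092075 + 0.028526] = 0.05896 m

S_c ≈ 0.059 m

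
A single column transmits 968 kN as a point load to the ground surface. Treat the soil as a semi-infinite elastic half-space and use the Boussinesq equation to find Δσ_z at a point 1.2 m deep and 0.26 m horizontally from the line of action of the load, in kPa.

Δσ_z ≈ 286 kPa

Boussinesq vertical stress below a point load on an elastic half-space:
Δσ_z = 3P/(2πz²) · [1 + (r/z)²]^(−5/2)
r/z = 0.26/1.2 = 0.21667; [1+(r/z)²]^(−5/2) = 0.89164.
Δσ_z = 3×968/(2π×1.2²) × 0.89164 = 320.96 × 0.89164 = 286.2 kPa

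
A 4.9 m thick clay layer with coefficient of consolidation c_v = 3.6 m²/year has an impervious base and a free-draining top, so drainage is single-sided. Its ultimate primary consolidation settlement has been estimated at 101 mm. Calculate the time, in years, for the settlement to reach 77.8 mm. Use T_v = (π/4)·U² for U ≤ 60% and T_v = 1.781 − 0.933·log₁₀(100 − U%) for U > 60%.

t ≈ 3.41 years

Drainage path length: H_d = H = 4.9 m (single drainage).
U = S(t)/S_ult = 77.8/101 = 0.7703.
U > 60%: T_v = 1.781 − 0.933·log₁₀(100 − 77.03) = 0.51103.
t = T_v·H_d²/c_v = 0.51103×4.9²/3.6 = 3.408 years.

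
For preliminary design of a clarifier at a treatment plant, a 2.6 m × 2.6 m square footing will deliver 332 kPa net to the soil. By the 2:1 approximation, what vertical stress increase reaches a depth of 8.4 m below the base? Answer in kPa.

By the 2:1 method the load spreads at 1 horizontal : 2 vertical, so at depth z the loaded area has grown by z in each plan dimension:
Δσ = qBL/((B+z)(L+z)) = 332×2.6×2.6/((2.6+8.4)(2.6+8.4)) = 18.548 kPa

Δσ_z ≈ 18.5 kPa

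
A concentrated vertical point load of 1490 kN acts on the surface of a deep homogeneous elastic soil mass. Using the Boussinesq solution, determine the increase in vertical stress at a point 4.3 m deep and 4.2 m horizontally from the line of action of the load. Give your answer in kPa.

Δσ_z ≈ 7.21 kPa

Boussinesq vertical stress below a point load on an elastic half-space:
Δσ_z = 3P/(2πz²) · [1 + (r/z)²]^(−5/2)
r/z = 4.2/4.3 = 0.97674; [1+(r/z)²]^(−5/2) = 0.18736.
Δσ_z = 3×1490/(2π×4.3²) × 0.18736 = 38.476 × 0.18736 = 7.209 kPa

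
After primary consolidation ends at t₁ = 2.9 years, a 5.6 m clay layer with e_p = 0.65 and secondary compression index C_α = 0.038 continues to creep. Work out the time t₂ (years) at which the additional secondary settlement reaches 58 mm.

S_s = C_α·H/(1+e_p)·log₁₀(t₂/t₁) ⇒ log₁₀(t₂/t₁) = S_s·(1+e_p)/(C_α·H).
log₁₀(t₂/t₁) = 0.058 × (1+0.65) / (0.038×5.6) = 0.4497
t₂ = t₁ × 10^0.4497 = 2.9 × 2.817 = 8.168 years

t₂ ≈ 8.17 years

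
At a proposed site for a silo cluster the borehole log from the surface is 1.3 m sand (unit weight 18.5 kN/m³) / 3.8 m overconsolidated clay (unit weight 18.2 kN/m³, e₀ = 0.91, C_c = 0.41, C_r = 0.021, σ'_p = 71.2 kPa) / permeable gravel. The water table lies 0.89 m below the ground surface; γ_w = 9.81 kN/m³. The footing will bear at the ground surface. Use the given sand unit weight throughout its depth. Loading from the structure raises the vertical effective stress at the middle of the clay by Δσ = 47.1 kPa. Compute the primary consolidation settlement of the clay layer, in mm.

S_c ≈ 67 mm

Mid-depth of clay below the ground surface: z = 1.3 + 3.8/2 = 3.2 m.
Total vertical stress at mid-clay: σ_v = 18.5×1.3 + 18.2×1.9 = 58.63 kPa.
Pore pressure: u = 9.81×(3.2 − 0.89) = 22.661 kPa.
Initial effective stress: σ'_0 = σ_v − u = 58.63 − 22.661 = 35.969 kPa.
Final effective stress: σ'_f = 35.969 + 47.1 = 83.069 kPa.
σ'_f = 83.069 > σ'_p = 71.2 kPa, so the stress path crosses the preconsolidation pressure — recompression up to σ'_p, then virgin compression beyond:
S_c = H/(1+e₀)·[C_r·log₁₀(σ'_p/σ'_0) + C_c·log₁₀(σ'_f/σ'_p)]
    = 3.8/1.91 × [0.021×log₁₀(71.2/35.969) + 0.41×log₁₀(83.069/71.2)]
    = 1.9895 × [0.0062276 + 0.027453] = 0.06701 m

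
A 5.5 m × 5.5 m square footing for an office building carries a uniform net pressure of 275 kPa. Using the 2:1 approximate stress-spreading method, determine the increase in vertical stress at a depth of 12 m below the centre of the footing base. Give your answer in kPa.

By the 2:1 method the load spreads at 1 horizontal : 2 vertical, so at depth z the loaded area has grown by z in each plan dimension:
Δσ = qBL/((B+z)(L+z)) = 275×5.5×5.5/((5.5+12)(5.5+12)) = 27.163 kPa

Δσ_z ≈ 27.2 kPa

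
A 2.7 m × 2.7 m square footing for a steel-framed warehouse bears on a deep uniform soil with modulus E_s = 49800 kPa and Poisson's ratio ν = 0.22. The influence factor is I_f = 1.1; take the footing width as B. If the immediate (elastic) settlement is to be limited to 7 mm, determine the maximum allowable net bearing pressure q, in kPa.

q ≈ 123 kPa

S_e = q·B·(1−ν²)/E_s · I_f  ⇒  q = S_e·E_s / (B·(1−ν²)·I_f).
q = 0.007 × 49800 / (2.7 × 0.9516 × 1.1) = 123.3 kPa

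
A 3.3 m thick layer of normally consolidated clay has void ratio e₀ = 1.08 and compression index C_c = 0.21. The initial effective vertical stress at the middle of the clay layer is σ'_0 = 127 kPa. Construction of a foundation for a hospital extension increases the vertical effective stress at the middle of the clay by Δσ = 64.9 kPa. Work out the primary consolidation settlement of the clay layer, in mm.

S_c ≈ 59.7 mm

Final effective stress: σ'_f = σ'_0 + Δσ = 127 + 64.9 = 191.9 kPa.
Normally consolidated clay, so the full stress increment lies on the virgin compression line:
S_c = C_c·H/(1+e₀)·log₁₀(σ'_f/σ'_0) = 0.21×3.3/(1+1.08)×log₁₀(191.9/127)
    = 0.33317 × 0.17927 = 0.05973 m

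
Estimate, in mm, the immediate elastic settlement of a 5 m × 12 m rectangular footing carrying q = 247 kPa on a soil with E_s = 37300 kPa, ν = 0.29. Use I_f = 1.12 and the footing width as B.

S_e ≈ 34 mm

Immediate (elastic) settlement: S_e = q·B·(1−ν²)/E_s · I_f.
S_e = 247 × 5 × (1 − 0.29²) / 37300 × 1.12
    = 247 × 5 × 0.9159 / 37300 × 1.12
    = 0.03396 m = 33.96 mm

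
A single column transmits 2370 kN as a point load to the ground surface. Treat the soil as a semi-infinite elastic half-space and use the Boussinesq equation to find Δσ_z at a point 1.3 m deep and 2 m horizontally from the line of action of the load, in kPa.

Δσ_z ≈ 32.2 kPa

Boussinesq vertical stress below a point load on an elastic half-space:
Δσ_z = 3P/(2πz²) · [1 + (r/z)²]^(−5/2)
r/z = 2/1.3 = 1.5385; [1+(r/z)²]^(−5/2) = 0.048077.
Δσ_z = 3×2370/(2π×1.3²) × 0.048077 = 669.58 × 0.048077 = 32.19 kPa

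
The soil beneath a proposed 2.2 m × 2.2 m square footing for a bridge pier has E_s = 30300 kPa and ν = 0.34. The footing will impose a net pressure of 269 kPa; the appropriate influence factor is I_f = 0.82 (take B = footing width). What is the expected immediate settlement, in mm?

S_e ≈ 14.2 mm

Immediate (elastic) settlement: S_e = q·B·(1−ν²)/E_s · I_f.
S_e = 269 × 2.2 × (1 − 0.34²) / 30300 × 0.82
    = 269 × 2.2 × 0.8844 / 30300 × 0.82
    = 0.01416 m = 14.16 mm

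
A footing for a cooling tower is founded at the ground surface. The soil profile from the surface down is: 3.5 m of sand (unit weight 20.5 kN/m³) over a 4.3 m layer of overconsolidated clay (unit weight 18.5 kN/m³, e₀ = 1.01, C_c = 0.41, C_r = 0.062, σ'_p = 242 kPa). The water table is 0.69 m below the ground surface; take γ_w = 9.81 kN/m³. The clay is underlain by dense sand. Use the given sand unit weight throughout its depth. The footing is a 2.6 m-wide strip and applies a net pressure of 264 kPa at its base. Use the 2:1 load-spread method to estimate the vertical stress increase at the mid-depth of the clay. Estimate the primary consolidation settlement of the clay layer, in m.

Mid-depth of clay below the ground surface: z = 3.5 + 4.3/2 = 5.65 m.
Total vertical stress at mid-clay: σ_v = 20.5×3.5 + 18.5×2.15 = 111.53 kPa.
Pore pressure: u = 9.81×(5.65 − 0.69) = 48.658 kPa.
Initial effective stress: σ'_0 = σ_v − u = 111.53 − 48.658 = 62.872 kPa.
Stress increase at mid-clay by the 2:1 spreading method:
Δσ = qB/(B+z) = 264×2.6/(2.6+5.65) = 83.2 kPa
Final effective stress: σ'_f = 62.872 + 83.2 = 146.07 kPa.
σ'_f = 146.07 ≤ σ'_p = 242 kPa, so the clay remains overconsolidated and only the recompression index applies:
S_c = C_r·H/(1+e₀)·log₁₀(σ'_f/σ'_0) = 0.062×4.3/2.01×log₁₀(146.07/62.872)
    = 0.13264 × 0.3661 = 0.04856 m

S_c ≈ 0.0486 m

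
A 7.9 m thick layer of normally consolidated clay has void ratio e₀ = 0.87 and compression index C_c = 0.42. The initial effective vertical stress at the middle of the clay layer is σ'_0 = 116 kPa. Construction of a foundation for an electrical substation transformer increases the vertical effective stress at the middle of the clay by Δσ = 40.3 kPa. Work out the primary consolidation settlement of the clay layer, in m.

S_c ≈ 0.23 m

Final effective stress: σ'_f = σ'_0 + Δσ = 116 + 40.3 = 156.3 kPa.
Normally consolidated clay, so the full stress increment lies on the virgin compression line:
S_c = C_c·H/(1+e₀)·log₁₀(σ'_f/σ'_0) = 0.42×7.9/(1+0.87)×log₁₀(156.3/116)
    = 1.7743 × 0.1295 = 0.2298 m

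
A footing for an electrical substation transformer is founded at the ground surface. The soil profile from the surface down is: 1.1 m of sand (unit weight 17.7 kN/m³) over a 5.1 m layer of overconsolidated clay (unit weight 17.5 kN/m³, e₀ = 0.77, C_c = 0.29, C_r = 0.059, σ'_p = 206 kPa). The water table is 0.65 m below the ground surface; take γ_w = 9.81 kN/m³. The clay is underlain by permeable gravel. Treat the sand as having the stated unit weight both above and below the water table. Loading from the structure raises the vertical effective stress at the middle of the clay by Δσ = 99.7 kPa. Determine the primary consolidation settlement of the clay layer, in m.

S_c ≈ 0.1 m

Mid-depth of clay below the ground surface: z = 1.1 + 5.1/2 = 3.65 m.
Total vertical stress at mid-clay: σ_v = 17.7×1.1 + 17.5×2.55 = 64.095 kPa.
Pore pressure: u = 9.81×(3.65 − 0.65) = 29.43 kPa.
Initial effective stress: σ'_0 = σ_v − u = 64.095 − 29.43 = 34.665 kPa.
Final effective stress: σ'_f = 34.665 + 99.7 = 134.37 kPa.
σ'_f = 134.37 ≤ σ'_p = 206 kPa, so the clay remains overconsolidated and only the recompression index applies:
S_c = C_r·H/(1+e₀)·log₁₀(σ'_f/σ'_0) = 0.059×5.1/1.77×log₁₀(134.37/34.665)
    = 0.17 × 0.58841 = 0.1 m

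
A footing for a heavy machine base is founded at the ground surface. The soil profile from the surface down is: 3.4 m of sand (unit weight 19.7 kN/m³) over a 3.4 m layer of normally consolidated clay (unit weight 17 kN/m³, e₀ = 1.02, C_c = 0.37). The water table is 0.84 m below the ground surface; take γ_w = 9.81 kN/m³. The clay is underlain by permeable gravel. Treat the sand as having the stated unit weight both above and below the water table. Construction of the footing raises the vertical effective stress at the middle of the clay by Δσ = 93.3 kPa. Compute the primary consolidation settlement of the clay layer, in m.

Mid-depth of clay below the ground surface: z = 3.4 + 3.4/2 = 5.1 m.
Total vertical stress at mid-clay: σ_v = 19.7×3.4 + 17×1.7 = 95.88 kPa.
Pore pressure: u = 9.81×(5.1 − 0.84) = 41.791 kPa.
Initial effective stress: σ'_0 = σ_v − u = 95.88 − 41.791 = 54.089 kPa.
Final effective stress: σ'_f = σ'_0 + Δσ = 54.089 + 93.3 = 147.39 kPa.
Normally consolidated clay, so the full stress increment lies on the virgin compression line:
S_c = C_c·H/(1+e₀)·log₁₀(σ'_f/σ'_0) = 0.37×3.4/(1+1.02)×log₁₀(147.39/54.089)
    = 0.62277 × 0.43536 = 0.2711 m

S_c ≈ 0.271 m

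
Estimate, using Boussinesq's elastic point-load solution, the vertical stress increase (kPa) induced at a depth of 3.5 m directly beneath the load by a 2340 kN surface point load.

Δσ_z ≈ 91.2 kPa

Boussinesq vertical stress below a point load on an elastic half-space:
Δσ_z = 3P/(2πz²) · [1 + (r/z)²]^(−5/2)
r/z = 0/3.5 = 0; [1+(r/z)²]^(−5/2) = 1.
Δσ_z = 3×2340/(2π×3.5²) × 1 = 91.206 × 1 = 91.21 kPa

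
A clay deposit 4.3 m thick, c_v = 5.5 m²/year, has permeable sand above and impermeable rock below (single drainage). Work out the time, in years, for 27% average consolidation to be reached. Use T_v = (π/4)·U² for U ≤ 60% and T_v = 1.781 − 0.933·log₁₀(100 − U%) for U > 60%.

t ≈ 0.192 years

Drainage path length: H_d = H = 4.3 m (single drainage).
U ≤ 60%: T_v = (π/4)·U² = (π/4)×0.27² = 0.057256.
t = T_v·H_d²/c_v = 0.057256×4.3²/5.5 = 0.1925 years.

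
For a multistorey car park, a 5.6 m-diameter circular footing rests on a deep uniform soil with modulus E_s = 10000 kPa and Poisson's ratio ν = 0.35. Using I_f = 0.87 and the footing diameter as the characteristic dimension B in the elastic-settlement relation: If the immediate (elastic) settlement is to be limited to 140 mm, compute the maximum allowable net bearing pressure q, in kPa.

q ≈ 327 kPa

S_e = q·B·(1−ν²)/E_s · I_f  ⇒  q = S_e·E_s / (B·(1−ν²)·I_f).
q = 0.14 × 10000 / (5.6 × 0.8775 × 0.87) = 327.5 kPa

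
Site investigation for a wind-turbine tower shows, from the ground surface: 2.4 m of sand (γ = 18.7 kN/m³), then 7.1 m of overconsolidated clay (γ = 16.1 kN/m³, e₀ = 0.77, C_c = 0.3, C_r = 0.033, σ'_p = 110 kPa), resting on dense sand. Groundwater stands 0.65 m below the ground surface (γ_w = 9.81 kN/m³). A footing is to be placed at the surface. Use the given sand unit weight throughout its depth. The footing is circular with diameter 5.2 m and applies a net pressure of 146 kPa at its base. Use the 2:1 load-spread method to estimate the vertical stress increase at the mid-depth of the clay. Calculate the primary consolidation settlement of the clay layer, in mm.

Mid-depth of clay below the ground surface: z = 2.4 + 7.1/2 = 5.95 m.
Total vertical stress at mid-clay: σ_v = 18.7×2.4 + 16.1×3.55 = 102.03 kPa.
Pore pressure: u = 9.81×(5.95 − 0.65) = 51.993 kPa.
Initial effective stress: σ'_0 = σ_v − u = 102.03 − 51.993 = 50.037 kPa.
Stress increase at mid-clay by the 2:1 spreading method:
Δσ ≈ qD²/(D+z)² = 146×5.2²/(5.2+5.95)² = 31.755 kPa
Final effective stress: σ'_f = 50.037 + 31.755 = 81.792 kPa.
σ'_f = 81.792 ≤ σ'_p = 110 kPa, so the clay remains overconsolidated and only the recompression index applies:
S_c = C_r·H/(1+e₀)·log₁₀(σ'_f/σ'_0) = 0.033×7.1/1.77×log₁₀(81.792/50.037)
    = 0.13237 × 0.21342 = 0.02825 m

S_c ≈ 28.3 mm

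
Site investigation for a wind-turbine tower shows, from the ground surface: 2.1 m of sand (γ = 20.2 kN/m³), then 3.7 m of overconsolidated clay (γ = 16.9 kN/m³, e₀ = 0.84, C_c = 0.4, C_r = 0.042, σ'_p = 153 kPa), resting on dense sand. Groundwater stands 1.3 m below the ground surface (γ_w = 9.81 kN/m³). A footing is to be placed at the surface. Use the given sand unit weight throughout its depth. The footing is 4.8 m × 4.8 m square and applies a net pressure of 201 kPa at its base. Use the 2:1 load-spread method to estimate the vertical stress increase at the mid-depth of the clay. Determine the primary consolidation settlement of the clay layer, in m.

Mid-depth of clay below the ground surface: z = 2.1 + 3.7/2 = 3.95 m.
Total vertical stress at mid-clay: σ_v = 20.2×2.1 + 16.9×1.85 = 73.685 kPa.
Pore pressure: u = 9.81×(3.95 − 1.3) = 25.997 kPa.
Initial effective stress: σ'_0 = σ_v − u = 73.685 − 25.997 = 47.688 kPa.
Stress increase at mid-clay by the 2:1 spreading method:
Δσ = qBL/((B+z)(L+z)) = 201×4.8×4.8/((4.8+3.95)(4.8+3.95)) = 60.487 kPa
Final effective stress: σ'_f = 47.688 + 60.487 = 108.18 kPa.
σ'_f = 108.18 ≤ σ'_p = 153 kPa, so the clay remains overconsolidated and only the recompression index applies:
S_c = C_r·H/(1+e₀)·log₁₀(σ'_f/σ'_0) = 0.042×3.7/1.84×log₁₀(108.18/47.688)
    = 0.084458 × 0.35574 = 0.03005 m

S_c ≈ 0.03 m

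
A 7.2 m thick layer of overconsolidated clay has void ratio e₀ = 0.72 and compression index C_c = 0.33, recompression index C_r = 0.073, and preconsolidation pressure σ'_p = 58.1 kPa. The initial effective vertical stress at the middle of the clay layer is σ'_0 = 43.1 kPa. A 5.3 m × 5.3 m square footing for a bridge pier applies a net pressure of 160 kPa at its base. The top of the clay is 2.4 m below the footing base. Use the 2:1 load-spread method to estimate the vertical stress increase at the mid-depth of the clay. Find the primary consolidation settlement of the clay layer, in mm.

S_c ≈ 219 mm

Mid-depth of clay below the footing base: z = 2.4 + 7.2/2 = 6 m.
Stress increase at mid-clay by the 2:1 spreading method:
Δσ = qBL/((B+z)(L+z)) = 160×5.3×5.3/((5.3+6)(5.3+6)) = 35.198 kPa
Final effective stress: σ'_f = 43.1 + 35.198 = 78.298 kPa.
σ'_f = 78.298 > σ'_p = 58.1 kPa, so the stress path crosses the preconsolidation pressure — recompression up to σ'_p, then virgin compression beyond:
S_c = H/(1+e₀)·[C_r·log₁₀(σ'_p/σ'_0) + C_c·log₁₀(σ'_f/σ'_p)]
    = 7.2/1.72 × [0.073×log₁₀(58.1/43.1) + 0.33×log₁₀(78.298/58.1)]
    = 4.186 × [0.009468 + 0.04276] = 0.2186 m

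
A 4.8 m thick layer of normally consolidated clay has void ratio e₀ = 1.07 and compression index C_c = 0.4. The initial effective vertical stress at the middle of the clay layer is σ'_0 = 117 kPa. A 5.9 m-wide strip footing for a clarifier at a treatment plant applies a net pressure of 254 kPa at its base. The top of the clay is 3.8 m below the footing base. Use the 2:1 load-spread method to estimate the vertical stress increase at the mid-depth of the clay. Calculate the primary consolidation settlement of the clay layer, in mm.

S_c ≈ 291 mm

Mid-depth of clay below the footing base: z = 3.8 + 4.8/2 = 6.2 m.
Stress increase at mid-clay by the 2:1 spreading method:
Δσ = qB/(B+z) = 254×5.9/(5.9+6.2) = 123.85 kPa
Final effective stress: σ'_f = σ'_0 + Δσ = 117 + 123.85 = 240.85 kPa.
Normally consolidated clay, so the full stress increment lies on the virgin compression line:
S_c = C_c·H/(1+e₀)·log₁₀(σ'_f/σ'_0) = 0.4×4.8/(1+1.07)×log₁₀(240.85/117)
    = 0.92754 × 0.31356 = 0.2908 m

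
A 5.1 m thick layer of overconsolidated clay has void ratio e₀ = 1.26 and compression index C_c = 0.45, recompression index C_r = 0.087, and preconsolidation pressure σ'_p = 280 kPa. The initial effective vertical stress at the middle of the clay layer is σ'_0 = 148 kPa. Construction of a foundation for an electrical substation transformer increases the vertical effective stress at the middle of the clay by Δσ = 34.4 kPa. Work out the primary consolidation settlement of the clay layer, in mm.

Final effective stress: σ'_f = 148 + 34.4 = 182.4 kPa.
σ'_f = 182.4 ≤ σ'_p = 280 kPa, so the clay remains overconsolidated and only the recompression index applies:
S_c = C_r·H/(1+e₀)·log₁₀(σ'_f/σ'_0) = 0.087×5.1/2.26×log₁₀(182.4/148)
    = 0.19632 × 0.090763 = 0.01782 m

S_c ≈ 17.8 mm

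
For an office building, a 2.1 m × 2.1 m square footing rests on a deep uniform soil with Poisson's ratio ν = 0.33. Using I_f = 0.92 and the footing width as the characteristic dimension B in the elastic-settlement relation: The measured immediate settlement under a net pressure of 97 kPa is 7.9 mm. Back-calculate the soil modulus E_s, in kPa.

S_e = q·B·(1−ν²)/E_s · I_f  ⇒  E_s = q·B·(1−ν²)·I_f / S_e.
E_s = 97 × 2.1 × 0.8911 × 0.92 / 0.0079 = 21140 kPa

E_s ≈ 21100 kPa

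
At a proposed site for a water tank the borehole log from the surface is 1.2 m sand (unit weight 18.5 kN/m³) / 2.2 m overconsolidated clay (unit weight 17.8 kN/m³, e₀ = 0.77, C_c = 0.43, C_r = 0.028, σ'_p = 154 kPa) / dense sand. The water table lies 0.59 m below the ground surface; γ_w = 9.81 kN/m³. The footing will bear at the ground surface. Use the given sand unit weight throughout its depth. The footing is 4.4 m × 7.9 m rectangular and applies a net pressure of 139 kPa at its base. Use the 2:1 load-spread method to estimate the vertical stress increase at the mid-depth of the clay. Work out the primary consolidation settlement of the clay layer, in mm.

Mid-depth of clay below the ground surface: z = 1.2 + 2.2/2 = 2.3 m.
Total vertical stress at mid-clay: σ_v = 18.5×1.2 + 17.8×1.1 = 41.78 kPa.
Pore pressure: u = 9.81×(2.3 − 0.59) = 16.775 kPa.
Initial effective stress: σ'_0 = σ_v − u = 41.78 − 16.775 = 25.005 kPa.
Stress increase at mid-clay by the 2:1 spreading method:
Δσ = qBL/((B+z)(L+z)) = 139×4.4×7.9/((4.4+2.3)(7.9+2.3)) = 70.7 kPa
Final effective stress: σ'_f = 25.005 + 70.7 = 95.705 kPa.
σ'_f = 95.705 ≤ σ'_p = 154 kPa, so the clay remains overconsolidated and only the recompression index applies:
S_c = C_r·H/(1+e₀)·log₁₀(σ'_f/σ'_0) = 0.028×2.2/1.77×log₁₀(95.705/25.005)
    = 0.034801 × 0.58291 = 0.02029 m

S_c ≈ 20.3 mm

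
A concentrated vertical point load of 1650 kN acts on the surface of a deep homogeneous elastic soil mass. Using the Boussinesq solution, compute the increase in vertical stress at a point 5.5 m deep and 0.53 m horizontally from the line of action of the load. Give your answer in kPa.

Δσ_z ≈ 25.4 kPa

Boussinesq vertical stress below a point load on an elastic half-space:
Δσ_z = 3P/(2πz²) · [1 + (r/z)²]^(−5/2)
r/z = 0.53/5.5 = 0.096364; [1+(r/z)²]^(−5/2) = 0.97716.
Δσ_z = 3×1650/(2π×5.5²) × 0.97716 = 26.044 × 0.97716 = 25.45 kPa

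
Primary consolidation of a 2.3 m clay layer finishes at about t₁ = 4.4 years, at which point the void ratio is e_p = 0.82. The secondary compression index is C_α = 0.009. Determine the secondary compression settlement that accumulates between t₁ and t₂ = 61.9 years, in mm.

S_s ≈ 13.1 mm

Secondary compression: S_s = C_α·H/(1+e_p)·log₁₀(t₂/t₁)
S_s = 0.009×2.3/(1+0.82)×log₁₀(61.9/4.4)
    = 0.01137 × 1.148 = 0.01306 m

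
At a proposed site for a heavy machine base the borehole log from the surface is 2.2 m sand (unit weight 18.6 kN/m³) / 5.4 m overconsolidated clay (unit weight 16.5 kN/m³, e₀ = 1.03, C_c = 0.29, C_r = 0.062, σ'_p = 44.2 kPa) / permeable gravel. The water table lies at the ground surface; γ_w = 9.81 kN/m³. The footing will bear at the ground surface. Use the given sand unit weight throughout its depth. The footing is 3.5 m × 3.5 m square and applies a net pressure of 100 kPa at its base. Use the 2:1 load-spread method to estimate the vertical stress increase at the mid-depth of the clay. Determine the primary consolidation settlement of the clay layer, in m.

S_c ≈ 0.0838 m

Mid-depth of clay below the ground surface: z = 2.2 + 5.4/2 = 4.9 m.
Total vertical stress at mid-clay: σ_v = 18.6×2.2 + 16.5×2.7 = 85.47 kPa.
Pore pressure: u = 9.81×(4.9 − 0) = 48.069 kPa.
Initial effective stress: σ'_0 = σ_v − u = 85.47 − 48.069 = 37.401 kPa.
Stress increase at mid-clay by the 2:1 spreading method:
Δσ = qBL/((B+z)(L+z)) = 100×3.5×3.5/((3.5+4.9)(3.5+4.9)) = 17.361 kPa
Final effective stress: σ'_f = 37.401 + 17.361 = 54.762 kPa.
σ'_f = 54.762 > σ'_p = 44.2 kPa, so the stress path crosses the preconsolidation pressure — recompression up to σ'_p, then virgin compression beyond:
S_c = H/(1+e₀)·[C_r·log₁₀(σ'_p/σ'_0) + C_c·log₁₀(σ'_f/σ'_p)]
    = 5.4/2.03 × [0.062×log₁₀(44.2/37.401) + 0.29×log₁₀(54.762/44.2)]
    = 2.6601 × [0.0044974 + 0.026987] = 0.08375 m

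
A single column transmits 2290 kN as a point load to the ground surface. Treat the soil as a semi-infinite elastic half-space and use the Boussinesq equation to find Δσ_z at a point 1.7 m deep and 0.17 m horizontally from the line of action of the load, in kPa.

Boussinesq vertical stress below a point load on an elastic half-space:
Δσ_z = 3P/(2πz²) · [1 + (r/z)²]^(−5/2)
r/z = 0.17/1.7 = 0.1; [1+(r/z)²]^(−5/2) = 0.97543.
Δσ_z = 3×2290/(2π×1.7²) × 0.97543 = 378.34 × 0.97543 = 369 kPa

Δσ_z ≈ 369 kPa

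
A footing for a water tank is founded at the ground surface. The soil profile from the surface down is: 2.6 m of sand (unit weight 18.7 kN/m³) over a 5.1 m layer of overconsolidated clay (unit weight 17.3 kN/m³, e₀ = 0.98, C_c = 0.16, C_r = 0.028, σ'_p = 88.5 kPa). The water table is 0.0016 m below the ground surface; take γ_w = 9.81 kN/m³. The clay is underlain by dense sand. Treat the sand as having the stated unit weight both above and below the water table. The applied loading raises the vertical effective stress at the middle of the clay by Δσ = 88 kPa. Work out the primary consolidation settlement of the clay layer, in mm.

Mid-depth of clay below the ground surface: z = 2.6 + 5.1/2 = 5.15 m.
Total vertical stress at mid-clay: σ_v = 18.7×2.6 + 17.3×2.55 = 92.735 kPa.
Pore pressure: u = 9.81×(5.15 − 0.0016) = 50.502 kPa.
Initial effective stress: σ'_0 = σ_v − u = 92.735 − 50.502 = 42.233 kPa.
Final effective stress: σ'_f = 42.233 + 88 = 130.23 kPa.
σ'_f = 130.23 > σ'_p = 88.5 kPa, so the stress path crosses the preconsolidation pressure — recompression up to σ'_p, then virgin compression beyond:
S_c = H/(1+e₀)·[C_r·log₁₀(σ'_p/σ'_0) + C_c·log₁₀(σ'_f/σ'_p)]
    = 5.1/1.98 × [0.028×log₁₀(88.5/42.233) + 0.16×log₁₀(130.23/88.5)]
    = 2.5758 × [0.0089962 + 0.026843] = 0.09231 m

S_c ≈ 92.3 mm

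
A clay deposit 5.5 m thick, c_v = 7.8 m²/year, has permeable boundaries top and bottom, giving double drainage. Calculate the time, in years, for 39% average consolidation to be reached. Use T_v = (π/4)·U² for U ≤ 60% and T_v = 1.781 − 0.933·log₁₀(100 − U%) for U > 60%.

Drainage path length: H_d = H/2 = 2.75 m (double drainage).
U ≤ 60%: T_v = (π/4)·U² = (π/4)×0.39² = 0.11946.
t = T_v·H_d²/c_v = 0.11946×2.75²/7.8 = 0.1158 years.

t ≈ 0.116 years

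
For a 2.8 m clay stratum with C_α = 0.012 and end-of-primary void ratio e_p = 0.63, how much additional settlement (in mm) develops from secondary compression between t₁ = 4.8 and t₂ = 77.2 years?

Secondary compression: S_s = C_α·H/(1+e_p)·log₁₀(t₂/t₁)
S_s = 0.012×2.8/(1+0.63)×log₁₀(77.2/4.8)
    = 0.02061 × 1.206 = 0.02487 m

S_s ≈ 24.9 mm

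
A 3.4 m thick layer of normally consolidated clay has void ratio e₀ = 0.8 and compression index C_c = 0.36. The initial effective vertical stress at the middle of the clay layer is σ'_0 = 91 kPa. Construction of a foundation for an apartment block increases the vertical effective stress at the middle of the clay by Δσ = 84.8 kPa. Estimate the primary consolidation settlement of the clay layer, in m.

Final effective stress: σ'_f = σ'_0 + Δσ = 91 + 84.8 = 175.8 kPa.
Normally consolidated clay, so the full stress increment lies on the virgin compression line:
S_c = C_c·H/(1+e₀)·log₁₀(σ'_f/σ'_0) = 0.36×3.4/(1+0.8)×log₁₀(175.8/91)
    = 0.68 × 0.28598 = 0.1945 m

S_c ≈ 0.194 m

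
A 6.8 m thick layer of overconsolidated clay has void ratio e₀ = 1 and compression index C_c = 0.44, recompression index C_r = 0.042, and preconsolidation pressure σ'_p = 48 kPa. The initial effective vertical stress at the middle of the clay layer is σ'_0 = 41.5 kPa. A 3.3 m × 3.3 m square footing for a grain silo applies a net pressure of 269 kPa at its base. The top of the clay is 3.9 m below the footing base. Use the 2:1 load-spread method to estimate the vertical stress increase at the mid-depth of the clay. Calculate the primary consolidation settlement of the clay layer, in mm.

Mid-depth of clay below the footing base: z = 3.9 + 6.8/2 = 7.3 m.
Stress increase at mid-clay by the 2:1 spreading method:
Δσ = qBL/((B+z)(L+z)) = 269×3.3×3.3/((3.3+7.3)(3.3+7.3)) = 26.072 kPa
Final effective stress: σ'_f = 41.5 + 26.072 = 67.572 kPa.
σ'_f = 67.572 > σ'_p = 48 kPa, so the stress path crosses the preconsolidation pressure — recompression up to σ'_p, then virgin compression beyond:
S_c = H/(1+e₀)·[C_r·log₁₀(σ'_p/σ'_0) + C_c·log₁₀(σ'_f/σ'_p)]
    = 6.8/2 × [0.042×log₁₀(48/41.5) + 0.44×log₁₀(67.572/48)]
    = 3.4 × [0.0026541 + 0.065351] = 0.2312 m

S_c ≈ 231 mm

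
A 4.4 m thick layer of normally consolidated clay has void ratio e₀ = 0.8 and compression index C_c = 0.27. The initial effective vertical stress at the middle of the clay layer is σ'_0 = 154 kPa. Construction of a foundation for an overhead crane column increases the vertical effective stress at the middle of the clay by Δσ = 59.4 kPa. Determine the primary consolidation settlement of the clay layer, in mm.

S_c ≈ 93.5 mm

Final effective stress: σ'_f = σ'_0 + Δσ = 154 + 59.4 = 213.4 kPa.
Normally consolidated clay, so the full stress increment lies on the virgin compression line:
S_c = C_c·H/(1+e₀)·log₁₀(σ'_f/σ'_0) = 0.27×4.4/(1+0.8)×log₁₀(213.4/154)
    = 0.66 × 0.14167 = 0.0935 m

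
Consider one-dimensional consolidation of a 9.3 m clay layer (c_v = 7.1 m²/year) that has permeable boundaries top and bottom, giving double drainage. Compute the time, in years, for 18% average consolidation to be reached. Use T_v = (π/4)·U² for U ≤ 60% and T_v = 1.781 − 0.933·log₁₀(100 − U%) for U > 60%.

Drainage path length: H_d = H/2 = 4.65 m (double drainage).
U ≤ 60%: T_v = (π/4)·U² = (π/4)×0.18² = 0.025447.
t = T_v·H_d²/c_v = 0.025447×4.65²/7.1 = 0.0775 years.

t ≈ 0.0775 years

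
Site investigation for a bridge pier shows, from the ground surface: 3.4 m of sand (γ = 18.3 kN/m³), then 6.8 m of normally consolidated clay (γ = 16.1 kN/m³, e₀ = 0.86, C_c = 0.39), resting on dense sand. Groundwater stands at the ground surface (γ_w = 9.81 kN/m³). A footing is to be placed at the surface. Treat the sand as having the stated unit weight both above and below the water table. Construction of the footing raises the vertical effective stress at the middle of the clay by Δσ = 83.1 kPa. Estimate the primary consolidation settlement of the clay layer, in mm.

Mid-depth of clay below the ground surface: z = 3.4 + 6.8/2 = 6.8 m.
Total vertical stress at mid-clay: σ_v = 18.3×3.4 + 16.1×3.4 = 116.96 kPa.
Pore pressure: u = 9.81×(6.8 − 0) = 66.708 kPa.
Initial effective stress: σ'_0 = σ_v − u = 116.96 − 66.708 = 50.252 kPa.
Final effective stress: σ'_f = σ'_0 + Δσ = 50.252 + 83.1 = 133.35 kPa.
Normally consolidated clay, so the full stress increment lies on the virgin compression line:
S_c = C_c·H/(1+e₀)·log₁₀(σ'_f/σ'_0) = 0.39×6.8/(1+0.86)×log₁₀(133.35/50.252)
    = 1.4258 × 0.42384 = 0.6043 m

S_c ≈ 604 mm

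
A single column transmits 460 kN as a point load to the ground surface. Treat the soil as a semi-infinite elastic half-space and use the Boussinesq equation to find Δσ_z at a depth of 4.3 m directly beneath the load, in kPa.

Boussinesq vertical stress below a point load on an elastic half-space:
Δσ_z = 3P/(2πz²) · [1 + (r/z)²]^(−5/2)
r/z = 0/4.3 = 0; [1+(r/z)²]^(−5/2) = 1.
Δσ_z = 3×460/(2π×4.3²) × 1 = 11.879 × 1 = 11.88 kPa

Δσ_z ≈ 11.9 kPa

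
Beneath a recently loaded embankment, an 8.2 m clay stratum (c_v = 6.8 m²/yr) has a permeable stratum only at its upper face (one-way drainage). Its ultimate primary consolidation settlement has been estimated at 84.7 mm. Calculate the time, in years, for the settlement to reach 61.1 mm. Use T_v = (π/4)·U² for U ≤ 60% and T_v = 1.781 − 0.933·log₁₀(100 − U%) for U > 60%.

Drainage path length: H_d = H = 8.2 m (single drainage).
U = S(t)/S_ult = 61.1/84.7 = 0.7214.
U > 60%: T_v = 1.781 − 0.933·log₁₀(100 − 72.137) = 0.43279.
t = T_v·H_d²/c_v = 0.43279×8.2²/6.8 = 4.28 years.

t ≈ 4.28 years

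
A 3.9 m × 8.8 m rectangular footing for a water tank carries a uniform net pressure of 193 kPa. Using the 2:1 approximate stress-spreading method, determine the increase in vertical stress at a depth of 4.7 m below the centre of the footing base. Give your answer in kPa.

Δσ_z ≈ 57.1 kPa

By the 2:1 method the load spreads at 1 horizontal : 2 vertical, so at depth z the loaded area has grown by z in each plan dimension:
Δσ = qBL/((B+z)(L+z)) = 193×3.9×8.8/((3.9+4.7)(8.8+4.7)) = 57.052 kPa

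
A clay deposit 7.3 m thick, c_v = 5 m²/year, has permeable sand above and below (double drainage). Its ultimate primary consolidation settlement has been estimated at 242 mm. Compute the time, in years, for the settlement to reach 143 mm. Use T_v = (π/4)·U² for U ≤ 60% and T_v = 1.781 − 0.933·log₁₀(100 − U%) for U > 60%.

Drainage path length: H_d = H/2 = 3.65 m (double drainage).
U = S(t)/S_ult = 143/242 = 0.5909.
U ≤ 60%: T_v = (π/4)·U² = (π/4)×0.59091² = 0.27424.
t = T_v·H_d²/c_v = 0.27424×3.65²/5 = 0.7307 years.

t ≈ 0.731 years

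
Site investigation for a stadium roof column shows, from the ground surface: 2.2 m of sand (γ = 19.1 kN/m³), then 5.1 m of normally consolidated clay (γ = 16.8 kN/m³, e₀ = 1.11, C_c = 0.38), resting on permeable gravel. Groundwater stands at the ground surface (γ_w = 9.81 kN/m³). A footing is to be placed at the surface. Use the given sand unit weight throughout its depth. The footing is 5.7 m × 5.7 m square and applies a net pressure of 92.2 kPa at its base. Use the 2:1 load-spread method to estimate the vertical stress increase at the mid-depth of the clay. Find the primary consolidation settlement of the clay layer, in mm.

S_c ≈ 216 mm

Mid-depth of clay below the ground surface: z = 2.2 + 5.1/2 = 4.75 m.
Total vertical stress at mid-clay: σ_v = 19.1×2.2 + 16.8×2.55 = 84.86 kPa.
Pore pressure: u = 9.81×(4.75 − 0) = 46.598 kPa.
Initial effective stress: σ'_0 = σ_v − u = 84.86 − 46.598 = 38.262 kPa.
Stress increase at mid-clay by the 2:1 spreading method:
Δσ = qBL/((B+z)(L+z)) = 92.2×5.7×5.7/((5.7+4.75)(5.7+4.75)) = 27.431 kPa
Final effective stress: σ'_f = σ'_0 + Δσ = 38.262 + 27.431 = 65.693 kPa.
Normally consolidated clay, so the full stress increment lies on the virgin compression line:
S_c = C_c·H/(1+e₀)·log₁₀(σ'_f/σ'_0) = 0.38×5.1/(1+1.11)×log₁₀(65.693/38.262)
    = 0.91848 × 0.23475 = 0.2156 m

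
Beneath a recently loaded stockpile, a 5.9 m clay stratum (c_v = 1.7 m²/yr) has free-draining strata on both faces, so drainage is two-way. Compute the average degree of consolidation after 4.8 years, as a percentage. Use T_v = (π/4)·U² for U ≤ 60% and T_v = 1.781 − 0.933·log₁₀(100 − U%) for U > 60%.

U ≈ 92 %

Drainage path length: H_d = H/2 = 2.95 m (double drainage).
T_v = c_v·t/H_d² = 1.7×4.8/2.95² = 0.93766.
T_v = 0.93766 corresponds to the U > 60% branch:
U = 1 − 10^((1.781 − T_v)/0.933)/100 = 0.9199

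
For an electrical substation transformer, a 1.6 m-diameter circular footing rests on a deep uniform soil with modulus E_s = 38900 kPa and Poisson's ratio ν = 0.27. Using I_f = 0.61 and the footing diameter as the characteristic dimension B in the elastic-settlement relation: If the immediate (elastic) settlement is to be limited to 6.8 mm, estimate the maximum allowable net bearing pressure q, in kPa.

S_e = q·B·(1−ν²)/E_s · I_f  ⇒  q = S_e·E_s / (B·(1−ν²)·I_f).
q = 0.0068 × 38900 / (1.6 × 0.9271 × 0.61) = 292.3 kPa

q ≈ 292 kPa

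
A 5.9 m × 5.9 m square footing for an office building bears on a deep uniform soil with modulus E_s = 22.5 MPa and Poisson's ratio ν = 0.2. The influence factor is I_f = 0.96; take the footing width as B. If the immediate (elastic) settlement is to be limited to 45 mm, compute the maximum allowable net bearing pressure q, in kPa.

q ≈ 186 kPa

E_s = 22.5 MPa = 22500 kPa.
S_e = q·B·(1−ν²)/E_s · I_f  ⇒  q = S_e·E_s / (B·(1−ν²)·I_f).
q = 0.045 × 22500 / (5.9 × 0.96 × 0.96) = 186.2 kPa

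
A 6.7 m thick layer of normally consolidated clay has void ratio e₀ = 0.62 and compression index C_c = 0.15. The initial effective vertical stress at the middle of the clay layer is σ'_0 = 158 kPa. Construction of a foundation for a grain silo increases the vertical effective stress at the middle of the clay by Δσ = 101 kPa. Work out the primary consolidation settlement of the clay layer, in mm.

Final effective stress: σ'_f = σ'_0 + Δσ = 158 + 101 = 259 kPa.
Normally consolidated clay, so the full stress increment lies on the virgin compression line:
S_c = C_c·H/(1+e₀)·log₁₀(σ'_f/σ'_0) = 0.15×6.7/(1+0.62)×log₁₀(259/158)
    = 0.62037 × 0.21464 = 0.1332 m

S_c ≈ 133 mm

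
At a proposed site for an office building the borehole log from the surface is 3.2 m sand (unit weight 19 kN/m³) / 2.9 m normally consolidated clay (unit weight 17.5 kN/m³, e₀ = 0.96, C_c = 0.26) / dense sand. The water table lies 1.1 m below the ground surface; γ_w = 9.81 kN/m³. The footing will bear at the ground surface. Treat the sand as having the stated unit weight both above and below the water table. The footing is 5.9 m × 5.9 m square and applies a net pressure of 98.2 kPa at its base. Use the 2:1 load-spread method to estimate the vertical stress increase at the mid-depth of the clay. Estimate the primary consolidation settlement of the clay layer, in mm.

Mid-depth of clay below the ground surface: z = 3.2 + 2.9/2 = 4.65 m.
Total vertical stress at mid-clay: σ_v = 19×3.2 + 17.5×1.45 = 86.175 kPa.
Pore pressure: u = 9.81×(4.65 − 1.1) = 34.825 kPa.
Initial effective stress: σ'_0 = σ_v − u = 86.175 − 34.825 = 51.35 kPa.
Stress increase at mid-clay by the 2:1 spreading method:
Δσ = qBL/((B+z)(L+z)) = 98.2×5.9×5.9/((5.9+4.65)(5.9+4.65)) = 30.712 kPa
Final effective stress: σ'_f = σ'_0 + Δσ = 51.35 + 30.712 = 82.062 kPa.
Normally consolidated clay, so the full stress increment lies on the virgin compression line:
S_c = C_c·H/(1+e₀)·log₁₀(σ'_f/σ'_0) = 0.26×2.9/(1+0.96)×log₁₀(82.062/51.35)
    = 0.38469 × 0.2036 = 0.07832 m

S_c ≈ 78.3 mm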